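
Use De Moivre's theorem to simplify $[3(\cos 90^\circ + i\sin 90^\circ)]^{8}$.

By De Moivre: z^n = r^n(cos(nθ) + i sin(nθ))
= 3^8(cos(8*90°) + i sin(8*90°))
= 6561(cos 0° + i sin 0°)
= 6561


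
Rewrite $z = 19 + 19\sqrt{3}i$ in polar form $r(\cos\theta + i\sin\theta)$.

r = |z| = sqrt(a^2 + b^2) = sqrt((19)^2 + (19*sqrt(3))^2) = sqrt(361 + 1083) = sqrt(1444) = 38
θ = arctan(b/a) = arctan(32.909/19) (quadrant-adjusted) = 60°
z = 38(cos 60° + i sin 60°)


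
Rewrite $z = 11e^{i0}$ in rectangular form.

a = r cos θ = 11 * 1 = 11
b = r sin θ = 11 * 0 = 0
z = 11


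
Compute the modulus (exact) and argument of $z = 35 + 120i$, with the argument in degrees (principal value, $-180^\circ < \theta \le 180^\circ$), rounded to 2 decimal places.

|z| = sqrt(35^2 + 120^2) = 125
arg(z) = arctan(b/a) = arctan(120/35) (quadrant-adjusted) = 73.74°


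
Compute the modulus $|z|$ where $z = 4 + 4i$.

|z| = sqrt(a^2 + b^2) = sqrt(4^2 + 4^2) = sqrt(32) = sqrt(32)


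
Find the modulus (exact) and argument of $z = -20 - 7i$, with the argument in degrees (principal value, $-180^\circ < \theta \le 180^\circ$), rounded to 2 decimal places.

|z| = sqrt((-20)^2 + (-7)^2) = sqrt(449)
arg(z) = arctan(b/a) = arctan(-7/-20) (quadrant-adjusted) = -160.71°


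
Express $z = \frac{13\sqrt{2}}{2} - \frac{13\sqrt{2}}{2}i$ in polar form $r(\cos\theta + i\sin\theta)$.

r = |z| = sqrt(a^2 + b^2) = sqrt((13*sqrt(2)/2)^2 + (-13*sqrt(2)/2)^2) = sqrt(169/2 + 169/2) = sqrt(169) = 13
θ = arctan(b/a) = arctan(-9.1924/9.1924) (quadrant-adjusted) = 315°
z = 13(cos 315° + i sin 315°)


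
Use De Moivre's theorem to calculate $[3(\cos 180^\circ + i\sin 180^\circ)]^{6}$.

By De Moivre: z^n = r^n(cos(nθ) + i sin(nθ))
= 3^6(cos(6*180°) + i sin(6*180°))
= 729(cos 0° + i sin 0°)
= 729


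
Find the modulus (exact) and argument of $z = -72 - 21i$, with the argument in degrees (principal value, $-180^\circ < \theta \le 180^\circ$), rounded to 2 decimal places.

|z| = sqrt((-72)^2 + (-21)^2) = 75
arg(z) = arctan(b/a) = arctan(-21/-72) (quadrant-adjusted) = -163.74°


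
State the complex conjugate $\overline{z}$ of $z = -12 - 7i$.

If z = a + bi, then conjugate(z) = a - bi
conjugate(-12 - 7i) = -12 + 7i


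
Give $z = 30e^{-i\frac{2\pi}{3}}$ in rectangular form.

a = r cos θ = 30 * -1/2 = -15
b = r sin θ = 30 * -sqrt(3)/2 = -15*sqrt(3)
z = -15 - 15*sqrt(3)i


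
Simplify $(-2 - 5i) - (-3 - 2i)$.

(-2 - (-3)) + (-5 - (-2))i = 1 - 3i


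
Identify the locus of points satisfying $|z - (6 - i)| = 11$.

|z - z0| = r describes a circle centered at z0 with radius r
Here z0 = 6 - i and r = 11
Locus: Circle centered at (6, -1) with radius 11


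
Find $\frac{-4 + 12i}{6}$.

Divisor is real, so divide each part by 6:
= -2/3 + 2i


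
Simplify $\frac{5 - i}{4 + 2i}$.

Multiply numerator and denominator by conjugate (4 - 2i):
= (5 - i)(4 - 2i) / (4^2 + 2^2)
= (18 - 14i) / 20
Divide through by 2: (9 - 7i) / 10
= 9/10 - (7/10)i


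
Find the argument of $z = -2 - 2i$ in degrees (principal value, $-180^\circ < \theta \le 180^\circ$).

θ = arctan(b/a) = arctan(-2/-2) (quadrant-adjusted) = -135°


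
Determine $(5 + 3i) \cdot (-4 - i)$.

(a1*a2 - b1*b2) + (a1*b2 + b1*a2)i
= (-20 - (-3)) + (-5 + (-12))i
= -17 - 17i


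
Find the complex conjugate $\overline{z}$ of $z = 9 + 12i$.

If z = a + bi, then conjugate(z) = a - bi
conjugate(9 + 12i) = 9 - 12i


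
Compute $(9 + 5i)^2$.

(a + bi)^2 = a^2 - b^2 + 2abi
= 9^2 - 5^2 + 2*9*5i
= 56 + 90i


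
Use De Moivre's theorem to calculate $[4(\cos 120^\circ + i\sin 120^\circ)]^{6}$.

By De Moivre: z^n = r^n(cos(nθ) + i sin(nθ))
= 4^6(cos(6*120°) + i sin(6*120°))
= 4096(cos 0° + i sin 0°)
= 4096


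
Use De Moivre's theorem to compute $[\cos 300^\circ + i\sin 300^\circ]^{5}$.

By De Moivre: z^n = r^n(cos(nθ) + i sin(nθ))
= 1^5(cos(5*300°) + i sin(5*300°))
= 1(cos 60° + i sin 60°)
= 1/2 + (sqrt(3)/2)i


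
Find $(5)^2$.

(a + bi)^2 = a^2 - b^2 + 2abi
= 5^2 - 0^2 + 2*5*0i
= 25


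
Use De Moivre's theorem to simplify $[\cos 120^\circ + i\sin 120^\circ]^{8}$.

By De Moivre: z^n = r^n(cos(nθ) + i sin(nθ))
= 1^8(cos(8*120°) + i sin(8*120°))
= 1(cos 240° + i sin 240°)
= -1/2 - (sqrt(3)/2)i


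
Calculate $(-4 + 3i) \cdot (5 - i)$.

(a1*a2 - b1*b2) + (a1*b2 + b1*a2)i
= (-20 - (-3)) + (4 + 15)i
= -17 + 19i


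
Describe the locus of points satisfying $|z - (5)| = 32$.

|z - z0| = r describes a circle centered at z0 with radius r
Here z0 = 5 and r = 32
Locus: Circle centered at (5, 0) with radius 32


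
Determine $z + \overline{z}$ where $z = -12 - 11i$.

z + conjugate(z) = (a + bi) + (a - bi) = 2a
= 2 * (-12) = -24


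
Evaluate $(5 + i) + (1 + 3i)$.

(5 + 1) + (1 + 3)i = 6 + 4i


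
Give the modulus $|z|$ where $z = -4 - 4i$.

|z| = sqrt(a^2 + b^2) = sqrt((-4)^2 + (-4)^2) = sqrt(32) = sqrt(32)


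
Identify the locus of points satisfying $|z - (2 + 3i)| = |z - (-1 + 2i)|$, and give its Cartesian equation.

|z - z1| = |z - z2| means z is equidistant from z1 and z2,
i.e. the perpendicular bisector of the segment from (2, 3) to (-1, 2) (midpoint (1/2, 5/2)).
With z = x + yi, square both sides:
(x - 2)^2 + (y - 3)^2 = (x - (-1))^2 + (y - 2)^2
The x^2 and y^2 terms cancel: -6x + (-2)y = 5 - 13 = -8
Simplify: 3x + y = 4
Locus: Perpendicular bisector of the segment from (2, 3) to (-1, 2): the line 3x + y = 4


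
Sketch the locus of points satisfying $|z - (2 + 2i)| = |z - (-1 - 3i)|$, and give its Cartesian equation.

|z - z1| = |z - z2| means z is equidistant from z1 and z2,
i.e. the perpendicular bisector of the segment from (2, 2) to (-1, -3) (midpoint (1/2, -1/2)).
With z = x + yi, square both sides:
(x - 2)^2 + (y - 2)^2 = (x - (-1))^2 + (y - (-3))^2
The x^2 and y^2 terms cancel: -6x + (-10)y = 10 - 8 = 2
Simplify: 3x + 5y = -1
Locus: Perpendicular bisector of the segment from (2, 2) to (-1, -3): the line 3x + 5y = -1


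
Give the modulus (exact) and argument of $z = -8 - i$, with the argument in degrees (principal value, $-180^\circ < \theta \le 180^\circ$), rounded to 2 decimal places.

|z| = sqrt((-8)^2 + (-1)^2) = sqrt(65)
arg(z) = arctan(b/a) = arctan(-1/-8) (quadrant-adjusted) = -172.87°


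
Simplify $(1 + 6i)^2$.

(a + bi)^2 = a^2 - b^2 + 2abi
= 1^2 - 6^2 + 2*1*6i
= -35 + 12i


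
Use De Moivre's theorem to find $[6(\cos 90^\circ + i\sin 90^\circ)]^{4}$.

By De Moivre: z^n = r^n(cos(nθ) + i sin(nθ))
= 6^4(cos(4*90°) + i sin(4*90°))
= 1296(cos 0° + i sin 0°)
= 1296


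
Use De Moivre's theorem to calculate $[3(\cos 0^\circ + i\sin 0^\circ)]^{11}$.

By De Moivre: z^n = r^n(cos(nθ) + i sin(nθ))
= 3^11(cos(11*0°) + i sin(11*0°))
= 177147(cos 0° + i sin 0°)
= 177147


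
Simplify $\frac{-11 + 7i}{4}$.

Divisor is real, so divide each part by 4:
= -11/4 + (7/4)i


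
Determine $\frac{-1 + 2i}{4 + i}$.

Multiply numerator and denominator by conjugate (4 - i):
= (-1 + 2i)(4 - i) / (4^2 + 1^2)
= (-2 + 9i) / 17
= -2/17 + (9/17)i


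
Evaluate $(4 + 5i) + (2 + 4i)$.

(4 + 2) + (5 + 4)i = 6 + 9i


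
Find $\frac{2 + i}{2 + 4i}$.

Multiply numerator and denominator by conjugate (2 - 4i):
= (2 + i)(2 - 4i) / (2^2 + 4^2)
= (8 - 6i) / 20
Divide through by 2: (4 - 3i) / 10
= 2/5 - (3/10)i


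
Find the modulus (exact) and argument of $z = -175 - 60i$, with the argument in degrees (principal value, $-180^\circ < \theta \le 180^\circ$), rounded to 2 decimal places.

|z| = sqrt((-175)^2 + (-60)^2) = 185
arg(z) = arctan(b/a) = arctan(-60/-175) (quadrant-adjusted) = -161.08°


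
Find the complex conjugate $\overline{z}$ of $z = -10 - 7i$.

If z = a + bi, then conjugate(z) = a - bi
conjugate(-10 - 7i) = -10 + 7i


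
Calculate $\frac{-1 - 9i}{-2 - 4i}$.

Multiply numerator and denominator by conjugate (-2 + 4i):
= (-1 - 9i)(-2 + 4i) / ((-2)^2 + (-4)^2)
= (38 + 14i) / 20
Divide through by 2: (19 + 7i) / 10
= 19/10 + (7/10)i


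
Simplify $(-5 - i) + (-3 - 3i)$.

(-5 + (-3)) + (-1 + (-3))i = -8 - 4i


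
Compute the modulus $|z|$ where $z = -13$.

|z| = sqrt(a^2 + b^2) = sqrt((-13)^2 + 0^2) = sqrt(169) = 13


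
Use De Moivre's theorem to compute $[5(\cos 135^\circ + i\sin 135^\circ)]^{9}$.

By De Moivre: z^n = r^n(cos(nθ) + i sin(nθ))
= 5^9(cos(9*135°) + i sin(9*135°))
= 1953125(cos 135° + i sin 135°)
= -1953125*sqrt(2)/2 + (1953125*sqrt(2)/2)i


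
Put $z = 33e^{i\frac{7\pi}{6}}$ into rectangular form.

a = r cos θ = 33 * -sqrt(3)/2 = -33*sqrt(3)/2
b = r sin θ = 33 * -1/2 = -33/2
z = -33*sqrt(3)/2 - (33/2)i


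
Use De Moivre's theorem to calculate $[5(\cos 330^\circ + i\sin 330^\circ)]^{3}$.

By De Moivre: z^n = r^n(cos(nθ) + i sin(nθ))
= 5^3(cos(3*330°) + i sin(3*330°))
= 125(cos 270° + i sin 270°)
= -125i


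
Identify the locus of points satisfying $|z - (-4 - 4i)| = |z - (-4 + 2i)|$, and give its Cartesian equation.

|z - z1| = |z - z2| means z is equidistant from z1 and z2,
i.e. the perpendicular bisector of the segment from (-4, -4) to (-4, 2) (midpoint (-4, -1)).
With z = x + yi, square both sides:
(x - (-4))^2 + (y - (-4))^2 = (x - (-4))^2 + (y - 2)^2
The x^2 and y^2 terms cancel: 0x + 12y = 20 - 32 = -12
Simplify: y = -1
Locus: Perpendicular bisector of the segment from (-4, -4) to (-4, 2): the line y = -1


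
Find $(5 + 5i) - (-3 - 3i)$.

(5 - (-3)) + (5 - (-3))i = 8 + 8i


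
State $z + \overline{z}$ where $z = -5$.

z + conjugate(z) = (a + bi) + (a - bi) = 2a
= 2 * (-5) = -10


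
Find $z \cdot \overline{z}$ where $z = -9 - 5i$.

z * conjugate(z) = |z|^2 = a^2 + b^2
= (-9)^2 + (-5)^2 = 106


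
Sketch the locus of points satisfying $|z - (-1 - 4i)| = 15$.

|z - z0| = r describes a circle centered at z0 with radius r
Here z0 = -1 - 4i and r = 15
Locus: Circle centered at (-1, -4) with radius 15


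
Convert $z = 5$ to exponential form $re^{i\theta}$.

r = |z| = sqrt((5)^2 + (0)^2) = sqrt(25 + 0) = sqrt(25) = 5
b = 0 and a > 0, so z lies on the positive real axis: θ = 0
z = 5e^(i*0) = 5


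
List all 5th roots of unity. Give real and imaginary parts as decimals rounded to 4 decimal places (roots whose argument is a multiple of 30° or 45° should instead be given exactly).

ω_k = e^(2πik/5) = cos(2πk/5) + i sin(2πk/5) for k = 0, 1, ..., 4
Roots: 1, 0.3090 + 0.9511i, -0.8090 + 0.5878i, -0.8090 - 0.5878i, 0.3090 - 0.9511i


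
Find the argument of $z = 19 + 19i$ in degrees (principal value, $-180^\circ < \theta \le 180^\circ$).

θ = arctan(b/a) = arctan(19/19) (quadrant-adjusted) = 45°


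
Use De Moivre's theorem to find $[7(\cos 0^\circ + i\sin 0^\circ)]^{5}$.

By De Moivre: z^n = r^n(cos(nθ) + i sin(nθ))
= 7^5(cos(5*0°) + i sin(5*0°))
= 16807(cos 0° + i sin 0°)
= 16807


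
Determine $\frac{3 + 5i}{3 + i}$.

Multiply numerator and denominator by conjugate (3 - i):
= (3 + 5i)(3 - i) / (3^2 + 1^2)
= (14 + 12i) / 10
Divide through by 2: (7 + 6i) / 5
= 7/5 + (6/5)i


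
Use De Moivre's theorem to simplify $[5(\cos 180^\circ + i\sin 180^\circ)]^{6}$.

By De Moivre: z^n = r^n(cos(nθ) + i sin(nθ))
= 5^6(cos(6*180°) + i sin(6*180°))
= 15625(cos 0° + i sin 0°)
= 15625


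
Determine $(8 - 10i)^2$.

(a + bi)^2 = a^2 - b^2 + 2abi
= 8^2 - (-10)^2 + 2*8*(-10)i
= -36 - 160i


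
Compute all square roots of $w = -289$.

|w| = 289, arg(w) = 180°
Root modulus = 289^(1/2) = 17
Root arguments: θ_k = (180° + 360°k)/2 for k = 0, 1, ..., 1
Roots: 17i, -17i


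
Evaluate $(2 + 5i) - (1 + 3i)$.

(2 - 1) + (5 - 3)i = 1 + 2i


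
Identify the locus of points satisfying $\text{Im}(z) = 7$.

Im(z) = y where z = x + yi; the equation y = 7 is satisfied by all points with that y-coordinate
Locus: Horizontal line y = 7


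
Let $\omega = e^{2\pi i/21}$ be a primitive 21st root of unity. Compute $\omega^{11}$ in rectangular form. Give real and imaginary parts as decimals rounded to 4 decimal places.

ω^11 = e^(2πi·11/21) = e^(i·22π/21)
= cos(22π/21) + i sin(22π/21)
= -0.9888 - 0.1490i


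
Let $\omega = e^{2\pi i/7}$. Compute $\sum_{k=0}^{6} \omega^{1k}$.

Let ζ = ω^1 = e^(2πi·1/7). Since 7 ∤ 1, ζ ≠ 1.
Sum = Σ_{k=0}^{6} ζ^k = (ζ^7 - 1)/(ζ - 1) = (ω^{1·7} - 1)/(ζ - 1) = (1 - 1)/(ζ - 1) = 0


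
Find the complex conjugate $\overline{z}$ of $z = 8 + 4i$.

If z = a + bi, then conjugate(z) = a - bi
conjugate(8 + 4i) = 8 - 4i


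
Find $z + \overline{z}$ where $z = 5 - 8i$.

z + conjugate(z) = (a + bi) + (a - bi) = 2a
= 2 * 5 = 10


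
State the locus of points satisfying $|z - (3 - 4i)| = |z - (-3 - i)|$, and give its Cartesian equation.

|z - z1| = |z - z2| means z is equidistant from z1 and z2,
i.e. the perpendicular bisector of the segment from (3, -4) to (-3, -1) (midpoint (0, -5/2)).
With z = x + yi, square both sides:
(x - 3)^2 + (y - (-4))^2 = (x - (-3))^2 + (y - (-1))^2
The x^2 and y^2 terms cancel: -12x + 6y = 10 - 25 = -15
Simplify: 4x - 2y = 5
Locus: Perpendicular bisector of the segment from (3, -4) to (-3, -1): the line 4x - 2y = 5


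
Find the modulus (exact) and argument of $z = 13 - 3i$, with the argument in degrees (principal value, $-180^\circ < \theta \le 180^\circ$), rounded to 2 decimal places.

|z| = sqrt(13^2 + (-3)^2) = sqrt(178)
arg(z) = arctan(b/a) = arctan(-3/13) (quadrant-adjusted) = -12.99°


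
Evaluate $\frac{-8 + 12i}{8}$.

Divisor is real, so divide each part by 8:
= -1 + (3/2)i


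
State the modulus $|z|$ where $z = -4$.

|z| = sqrt(a^2 + b^2) = sqrt((-4)^2 + 0^2) = sqrt(16) = 4


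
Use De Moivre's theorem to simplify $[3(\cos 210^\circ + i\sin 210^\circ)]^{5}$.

By De Moivre: z^n = r^n(cos(nθ) + i sin(nθ))
= 3^5(cos(5*210°) + i sin(5*210°))
= 243(cos 330° + i sin 330°)
= 243*sqrt(3)/2 - (243/2)i


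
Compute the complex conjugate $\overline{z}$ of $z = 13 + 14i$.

If z = a + bi, then conjugate(z) = a - bi
conjugate(13 + 14i) = 13 - 14i


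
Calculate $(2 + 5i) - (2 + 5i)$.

(2 - 2) + (5 - 5)i = 0


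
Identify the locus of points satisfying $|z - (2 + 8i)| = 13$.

|z - z0| = r describes a circle centered at z0 with radius r
Here z0 = 2 + 8i and r = 13
Locus: Circle centered at (2, 8) with radius 13


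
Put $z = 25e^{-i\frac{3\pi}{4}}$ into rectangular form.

a = r cos θ = 25 * -sqrt(2)/2 = -25*sqrt(2)/2
b = r sin θ = 25 * -sqrt(2)/2 = -25*sqrt(2)/2
z = -25*sqrt(2)/2 - (25*sqrt(2)/2)i


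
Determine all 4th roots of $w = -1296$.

|w| = 1296, arg(w) = 180°
Root modulus = 1296^(1/4) = 6
Root arguments: θ_k = (180° + 360°k)/4 for k = 0, 1, ..., 3
Roots: 3*sqrt(2) + 3*sqrt(2)i, -3*sqrt(2) + 3*sqrt(2)i, -3*sqrt(2) - 3*sqrt(2)i, 3*sqrt(2) - 3*sqrt(2)i


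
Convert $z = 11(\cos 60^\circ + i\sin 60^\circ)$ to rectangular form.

a = r cos θ = 11 * 1/2 = 11/2
b = r sin θ = 11 * sqrt(3)/2 = 11*sqrt(3)/2
z = 11/2 + (11*sqrt(3)/2)i


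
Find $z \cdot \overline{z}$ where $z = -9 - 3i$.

z * conjugate(z) = |z|^2 = a^2 + b^2
= (-9)^2 + (-3)^2 = 90


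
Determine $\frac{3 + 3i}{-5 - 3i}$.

Multiply numerator and denominator by conjugate (-5 + 3i):
= (3 + 3i)(-5 + 3i) / ((-5)^2 + (-3)^2)
= (-24 - 6i) / 34
Divide through by 2: (-12 - 3i) / 17
= -12/17 - (3/17)i


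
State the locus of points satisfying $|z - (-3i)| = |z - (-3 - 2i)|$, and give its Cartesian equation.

|z - z1| = |z - z2| means z is equidistant from z1 and z2,
i.e. the perpendicular bisector of the segment from (0, -3) to (-3, -2) (midpoint (-3/2, -5/2)).
With z = x + yi, square both sides:
(x - 0)^2 + (y - (-3))^2 = (x - (-3))^2 + (y - (-2))^2
The x^2 and y^2 terms cancel: -6x + 2y = 13 - 9 = 4
Simplify: 3x - y = -2
Locus: Perpendicular bisector of the segment from (0, -3) to (-3, -2): the line 3x - y = -2


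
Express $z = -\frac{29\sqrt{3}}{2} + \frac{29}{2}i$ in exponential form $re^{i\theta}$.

r = |z| = sqrt((-29*sqrt(3)/2)^2 + (29/2)^2) = sqrt(2523/4 + 841/4) = sqrt(841) = 29
θ = arctan(b/a) = arctan(14.5/-25.1147) (quadrant-adjusted) = 150° = 5π/6
z = 29e^(i*5π/6)


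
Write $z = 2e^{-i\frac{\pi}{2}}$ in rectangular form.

a = r cos θ = 2 * 0 = 0
b = r sin θ = 2 * -1 = -2
z = -2i


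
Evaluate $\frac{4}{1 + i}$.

Multiply numerator and denominator by conjugate (1 - i):
= (4)(1 - i) / (1^2 + 1^2)
= (4 - 4i) / 2
= 2 - 2i


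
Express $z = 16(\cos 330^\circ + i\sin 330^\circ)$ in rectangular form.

a = r cos θ = 16 * sqrt(3)/2 = 8*sqrt(3)
b = r sin θ = 16 * -1/2 = -8
z = 8*sqrt(3) - 8i


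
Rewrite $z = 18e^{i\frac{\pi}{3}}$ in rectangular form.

a = r cos θ = 18 * 1/2 = 9
b = r sin θ = 18 * sqrt(3)/2 = 9*sqrt(3)
z = 9 + 9*sqrt(3)i


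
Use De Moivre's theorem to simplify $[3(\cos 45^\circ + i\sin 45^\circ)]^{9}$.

By De Moivre: z^n = r^n(cos(nθ) + i sin(nθ))
= 3^9(cos(9*45°) + i sin(9*45°))
= 19683(cos 45° + i sin 45°)
= 19683*sqrt(2)/2 + (19683*sqrt(2)/2)i


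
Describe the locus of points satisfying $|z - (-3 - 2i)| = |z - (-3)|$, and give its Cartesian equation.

|z - z1| = |z - z2| means z is equidistant from z1 and z2,
i.e. the perpendicular bisector of the segment from (-3, -2) to (-3, 0) (midpoint (-3, -1)).
With z = x + yi, square both sides:
(x - (-3))^2 + (y - (-2))^2 = (x - (-3))^2 + (y - 0)^2
The x^2 and y^2 terms cancel: 0x + 4y = 9 - 13 = -4
Simplify: y = -1
Locus: Perpendicular bisector of the segment from (-3, -2) to (-3, 0): the line y = -1


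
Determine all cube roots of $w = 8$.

|w| = 8, arg(w) = 0°
Root modulus = 8^(1/3) = 2
Root arguments: θ_k = (0° + 360°k)/3 for k = 0, 1, ..., 2
Roots: 2, -1 + sqrt(3)i, -1 - sqrt(3)i


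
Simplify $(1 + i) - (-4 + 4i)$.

(1 - (-4)) + (1 - 4)i = 5 - 3i


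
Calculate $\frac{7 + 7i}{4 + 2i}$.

Multiply numerator and denominator by conjugate (4 - 2i):
= (7 + 7i)(4 - 2i) / (4^2 + 2^2)
= (42 + 14i) / 20
Divide through by 2: (21 + 7i) / 10
= 21/10 + (7/10)i


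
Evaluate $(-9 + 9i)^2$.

(a + bi)^2 = a^2 - b^2 + 2abi
= (-9)^2 - 9^2 + 2*(-9)*9i
= -162i


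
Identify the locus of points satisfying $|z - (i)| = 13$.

|z - z0| = r describes a circle centered at z0 with radius r
Here z0 = i and r = 13
Locus: Circle centered at (0, 1) with radius 13


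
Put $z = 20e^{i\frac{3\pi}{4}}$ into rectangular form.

a = r cos θ = 20 * -sqrt(2)/2 = -10*sqrt(2)
b = r sin θ = 20 * sqrt(2)/2 = 10*sqrt(2)
z = -10*sqrt(2) + 10*sqrt(2)i


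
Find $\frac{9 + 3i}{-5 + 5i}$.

Multiply numerator and denominator by conjugate (-5 - 5i):
= (9 + 3i)(-5 - 5i) / ((-5)^2 + 5^2)
= (-30 - 60i) / 50
Divide through by 10: (-3 - 6i) / 5
= -3/5 - (6/5)i


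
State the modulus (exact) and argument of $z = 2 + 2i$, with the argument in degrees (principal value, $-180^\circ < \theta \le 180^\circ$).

|z| = sqrt(2^2 + 2^2) = sqrt(8)
arg(z) = arctan(b/a) = arctan(2/2) (quadrant-adjusted) = 45°


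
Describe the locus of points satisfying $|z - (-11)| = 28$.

|z - z0| = r describes a circle centered at z0 with radius r
Here z0 = -11 and r = 28
Locus: Circle centered at (-11, 0) with radius 28


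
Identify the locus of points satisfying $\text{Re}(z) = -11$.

Re(z) = x where z = x + yi; the equation x = -11 is satisfied by all points with that x-coordinate
Locus: Vertical line x = -11


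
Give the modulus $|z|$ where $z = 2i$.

|z| = sqrt(a^2 + b^2) = sqrt(0^2 + 2^2) = sqrt(4) = 2


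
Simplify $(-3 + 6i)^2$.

(a + bi)^2 = a^2 - b^2 + 2abi
= (-3)^2 - 6^2 + 2*(-3)*6i
= -27 - 36i


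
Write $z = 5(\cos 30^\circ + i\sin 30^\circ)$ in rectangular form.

a = r cos θ = 5 * sqrt(3)/2 = 5*sqrt(3)/2
b = r sin θ = 5 * 1/2 = 5/2
z = 5*sqrt(3)/2 + (5/2)i


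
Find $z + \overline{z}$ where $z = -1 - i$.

z + conjugate(z) = (a + bi) + (a - bi) = 2a
= 2 * (-1) = -2


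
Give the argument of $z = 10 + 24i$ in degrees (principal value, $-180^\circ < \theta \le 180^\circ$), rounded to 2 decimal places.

θ = arctan(b/a) = arctan(24/10) (quadrant-adjusted) = 67.38°


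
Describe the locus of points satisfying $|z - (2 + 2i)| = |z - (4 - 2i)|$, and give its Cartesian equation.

|z - z1| = |z - z2| means z is equidistant from z1 and z2,
i.e. the perpendicular bisector of the segment from (2, 2) to (4, -2) (midpoint (3, 0)).
With z = x + yi, square both sides:
(x - 2)^2 + (y - 2)^2 = (x - 4)^2 + (y - (-2))^2
The x^2 and y^2 terms cancel: 4x + (-8)y = 20 - 8 = 12
Simplify: x - 2y = 3
Locus: Perpendicular bisector of the segment from (2, 2) to (4, -2): the line x - 2y = 3


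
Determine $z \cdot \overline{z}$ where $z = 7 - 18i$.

z * conjugate(z) = |z|^2 = a^2 + b^2
= 7^2 + (-18)^2 = 373


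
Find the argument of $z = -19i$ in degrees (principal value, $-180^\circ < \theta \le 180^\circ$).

a = 0 and b < 0, so z lies on the negative imaginary axis: θ = -90°


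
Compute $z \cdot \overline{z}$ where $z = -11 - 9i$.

z * conjugate(z) = |z|^2 = a^2 + b^2
= (-11)^2 + (-9)^2 = 202


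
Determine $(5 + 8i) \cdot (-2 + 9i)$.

(a1*a2 - b1*b2) + (a1*b2 + b1*a2)i
= (-10 - 72) + (45 + (-16))i
= -82 + 29i


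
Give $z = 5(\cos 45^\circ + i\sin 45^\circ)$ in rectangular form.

a = r cos θ = 5 * sqrt(2)/2 = 5*sqrt(2)/2
b = r sin θ = 5 * sqrt(2)/2 = 5*sqrt(2)/2
z = 5*sqrt(2)/2 + (5*sqrt(2)/2)i


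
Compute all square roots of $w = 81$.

|w| = 81, arg(w) = 0°
Root modulus = 81^(1/2) = 9
Root arguments: θ_k = (0° + 360°k)/2 for k = 0, 1, ..., 1
Roots: 9, -9


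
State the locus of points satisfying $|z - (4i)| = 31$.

|z - z0| = r describes a circle centered at z0 with radius r
Here z0 = 4i and r = 31
Locus: Circle centered at (0, 4) with radius 31


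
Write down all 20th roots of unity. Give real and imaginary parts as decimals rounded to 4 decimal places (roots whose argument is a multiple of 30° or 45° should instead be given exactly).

ω_k = e^(2πik/20) = cos(2πk/20) + i sin(2πk/20) for k = 0, 1, ..., 19
Roots: 1, 0.9511 + 0.3090i, 0.8090 + 0.5878i, 0.5878 + 0.8090i, 0.3090 + 0.9511i, i, -0.3090 + 0.9511i, -0.5878 + 0.8090i, -0.8090 + 0.5878i, -0.9511 + 0.3090i, -1, -0.9511 - 0.3090i, -0.8090 - 0.5878i, -0.5878 - 0.8090i, -0.3090 - 0.9511i, -i, 0.3090 - 0.9511i, 0.5878 - 0.8090i, 0.8090 - 0.5878i, 0.9511 - 0.3090i


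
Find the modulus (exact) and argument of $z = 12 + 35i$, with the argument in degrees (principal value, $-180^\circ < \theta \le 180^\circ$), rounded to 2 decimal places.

|z| = sqrt(12^2 + 35^2) = 37
arg(z) = arctan(b/a) = arctan(35/12) (quadrant-adjusted) = 71.08°


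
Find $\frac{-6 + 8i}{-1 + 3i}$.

Multiply numerator and denominator by conjugate (-1 - 3i):
= (-6 + 8i)(-1 - 3i) / ((-1)^2 + 3^2)
= (30 + 10i) / 10
= 3 + i


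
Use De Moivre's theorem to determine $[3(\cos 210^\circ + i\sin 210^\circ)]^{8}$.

By De Moivre: z^n = r^n(cos(nθ) + i sin(nθ))
= 3^8(cos(8*210°) + i sin(8*210°))
= 6561(cos 240° + i sin 240°)
= -6561/2 - (6561*sqrt(3)/2)i


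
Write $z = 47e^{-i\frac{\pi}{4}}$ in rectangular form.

a = r cos θ = 47 * sqrt(2)/2 = 47*sqrt(2)/2
b = r sin θ = 47 * -sqrt(2)/2 = -47*sqrt(2)/2
z = 47*sqrt(2)/2 - (47*sqrt(2)/2)i


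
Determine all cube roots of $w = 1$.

|w| = 1, arg(w) = 0°
Root modulus = 1^(1/3) = 1
Root arguments: θ_k = (0° + 360°k)/3 for k = 0, 1, ..., 2
Roots: 1, -1/2 + (sqrt(3)/2)i, -1/2 - (sqrt(3)/2)i


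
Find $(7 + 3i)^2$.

(a + bi)^2 = a^2 - b^2 + 2abi
= 7^2 - 3^2 + 2*7*3i
= 40 + 42i


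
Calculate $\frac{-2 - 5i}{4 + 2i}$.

Multiply numerator and denominator by conjugate (4 - 2i):
= (-2 - 5i)(4 - 2i) / (4^2 + 2^2)
= (-18 - 16i) / 20
Divide through by 2: (-9 - 8i) / 10
= -9/10 - (4/5)i


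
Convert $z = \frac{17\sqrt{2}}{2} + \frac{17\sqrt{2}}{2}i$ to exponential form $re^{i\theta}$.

r = |z| = sqrt((17*sqrt(2)/2)^2 + (17*sqrt(2)/2)^2) = sqrt(289/2 + 289/2) = sqrt(289) = 17
θ = arctan(b/a) = arctan(12.0208/12.0208) (quadrant-adjusted) = 45° = π/4
z = 17e^(i*π/4)


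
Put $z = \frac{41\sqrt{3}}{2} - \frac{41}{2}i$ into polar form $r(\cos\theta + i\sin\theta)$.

r = |z| = sqrt(a^2 + b^2) = sqrt((41*sqrt(3)/2)^2 + (-41/2)^2) = sqrt(5043/4 + 1681/4) = sqrt(1681) = 41
θ = arctan(b/a) = arctan(-20.5/35.507) (quadrant-adjusted) = 330°
z = 41(cos 330° + i sin 330°)


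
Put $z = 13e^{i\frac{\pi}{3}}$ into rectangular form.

a = r cos θ = 13 * 1/2 = 13/2
b = r sin θ = 13 * sqrt(3)/2 = 13*sqrt(3)/2
z = 13/2 + (13*sqrt(3)/2)i


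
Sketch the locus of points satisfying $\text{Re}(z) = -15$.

Re(z) = x where z = x + yi; the equation x = -15 is satisfied by all points with that x-coordinate
Locus: Vertical line x = -15


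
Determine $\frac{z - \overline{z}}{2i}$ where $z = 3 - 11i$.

z - conjugate(z) = 2bi
(z - conjugate(z))/(2i) = 2bi/(2i) = b = -11


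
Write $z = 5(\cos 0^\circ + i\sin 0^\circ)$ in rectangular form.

a = r cos θ = 5 * 1 = 5
b = r sin θ = 5 * 0 = 0
z = 5


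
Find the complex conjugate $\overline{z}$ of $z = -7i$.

If z = a + bi, then conjugate(z) = a - bi
conjugate(-7i) = 7i


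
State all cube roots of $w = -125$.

|w| = 125, arg(w) = 180°
Root modulus = 125^(1/3) = 5
Root arguments: θ_k = (180° + 360°k)/3 for k = 0, 1, ..., 2
Roots: 5/2 + (5*sqrt(3)/2)i, -5, 5/2 - (5*sqrt(3)/2)i


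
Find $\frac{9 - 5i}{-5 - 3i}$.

Multiply numerator and denominator by conjugate (-5 + 3i):
= (9 - 5i)(-5 + 3i) / ((-5)^2 + (-3)^2)
= (-30 + 52i) / 34
Divide through by 2: (-15 + 26i) / 17
= -15/17 + (26/17)i


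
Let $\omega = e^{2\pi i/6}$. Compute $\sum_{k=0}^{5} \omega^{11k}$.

Let ζ = ω^11 = e^(2πi·11/6). Since 6 ∤ 11, ζ ≠ 1.
Sum = Σ_{k=0}^{5} ζ^k = (ζ^6 - 1)/(ζ - 1) = (ω^{11·6} - 1)/(ζ - 1) = (1 - 1)/(ζ - 1) = 0


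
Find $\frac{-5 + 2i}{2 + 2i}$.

Multiply numerator and denominator by conjugate (2 - 2i):
= (-5 + 2i)(2 - 2i) / (2^2 + 2^2)
= (-6 + 14i) / 8
Divide through by 2: (-3 + 7i) / 4
= -3/4 + (7/4)i


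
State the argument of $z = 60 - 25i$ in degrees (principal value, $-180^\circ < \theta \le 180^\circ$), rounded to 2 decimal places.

θ = arctan(b/a) = arctan(-25/60) (quadrant-adjusted) = -22.62°


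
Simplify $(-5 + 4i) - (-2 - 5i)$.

(-5 - (-2)) + (4 - (-5))i = -3 + 9i


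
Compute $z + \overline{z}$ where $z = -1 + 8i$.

z + conjugate(z) = (a + bi) + (a - bi) = 2a
= 2 * (-1) = -2


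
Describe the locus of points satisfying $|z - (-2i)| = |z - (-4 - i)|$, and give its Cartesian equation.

|z - z1| = |z - z2| means z is equidistant from z1 and z2,
i.e. the perpendicular bisector of the segment from (0, -2) to (-4, -1) (midpoint (-2, -3/2)).
With z = x + yi, square both sides:
(x - 0)^2 + (y - (-2))^2 = (x - (-4))^2 + (y - (-1))^2
The x^2 and y^2 terms cancel: -8x + 2y = 17 - 4 = 13
Simplify: 8x - 2y = -13
Locus: Perpendicular bisector of the segment from (0, -2) to (-4, -1): the line 8x - 2y = -13


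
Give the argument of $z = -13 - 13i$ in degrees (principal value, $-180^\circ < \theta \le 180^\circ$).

θ = arctan(b/a) = arctan(-13/-13) (quadrant-adjusted) = -135°


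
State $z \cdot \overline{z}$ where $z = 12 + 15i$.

z * conjugate(z) = |z|^2 = a^2 + b^2
= 12^2 + 15^2 = 369


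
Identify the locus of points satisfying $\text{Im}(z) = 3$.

Im(z) = y where z = x + yi; the equation y = 3 is satisfied by all points with that y-coordinate
Locus: Horizontal line y = 3


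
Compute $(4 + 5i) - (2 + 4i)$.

(4 - 2) + (5 - 4)i = 2 + i


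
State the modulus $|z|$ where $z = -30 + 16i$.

|z| = sqrt(a^2 + b^2) = sqrt((-30)^2 + 16^2) = sqrt(1156) = 34


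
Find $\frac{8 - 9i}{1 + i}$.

Multiply numerator and denominator by conjugate (1 - i):
= (8 - 9i)(1 - i) / (1^2 + 1^2)
= (-1 - 17i) / 2
= -1/2 - (17/2)i


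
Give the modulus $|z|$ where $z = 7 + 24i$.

|z| = sqrt(a^2 + b^2) = sqrt(7^2 + 24^2) = sqrt(625) = 25


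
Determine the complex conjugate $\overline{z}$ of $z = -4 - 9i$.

If z = a + bi, then conjugate(z) = a - bi
conjugate(-4 - 9i) = -4 + 9i


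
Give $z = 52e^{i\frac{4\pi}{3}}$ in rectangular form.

a = r cos θ = 52 * -1/2 = -26
b = r sin θ = 52 * -sqrt(3)/2 = -26*sqrt(3)
z = -26 - 26*sqrt(3)i


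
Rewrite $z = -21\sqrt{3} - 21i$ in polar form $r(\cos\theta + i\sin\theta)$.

r = |z| = sqrt(a^2 + b^2) = sqrt((-21*sqrt(3))^2 + (-21)^2) = sqrt(1323 + 441) = sqrt(1764) = 42
θ = arctan(b/a) = arctan(-21/-36.3731) (quadrant-adjusted) = 210°
z = 42(cos 210° + i sin 210°)


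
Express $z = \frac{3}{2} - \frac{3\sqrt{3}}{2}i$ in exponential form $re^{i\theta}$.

r = |z| = sqrt((3/2)^2 + (-3*sqrt(3)/2)^2) = sqrt(9/4 + 27/4) = sqrt(9) = 3
θ = arctan(b/a) = arctan(-2.5981/1.5) (quadrant-adjusted) = -60° = -π/3
z = 3e^(-i*π/3)


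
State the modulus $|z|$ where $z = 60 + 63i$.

|z| = sqrt(a^2 + b^2) = sqrt(60^2 + 63^2) = sqrt(7569) = 87


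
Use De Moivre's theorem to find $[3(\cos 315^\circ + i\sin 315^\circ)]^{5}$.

By De Moivre: z^n = r^n(cos(nθ) + i sin(nθ))
= 3^5(cos(5*315°) + i sin(5*315°))
= 243(cos 135° + i sin 135°)
= -243*sqrt(2)/2 + (243*sqrt(2)/2)i


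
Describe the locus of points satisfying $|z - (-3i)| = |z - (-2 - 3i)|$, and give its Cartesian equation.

|z - z1| = |z - z2| means z is equidistant from z1 and z2,
i.e. the perpendicular bisector of the segment from (0, -3) to (-2, -3) (midpoint (-1, -3)).
With z = x + yi, square both sides:
(x - 0)^2 + (y - (-3))^2 = (x - (-2))^2 + (y - (-3))^2
The x^2 and y^2 terms cancel: -4x + 0y = 13 - 9 = 4
Simplify: x = -1
Locus: Perpendicular bisector of the segment from (0, -3) to (-2, -3): the line x = -1


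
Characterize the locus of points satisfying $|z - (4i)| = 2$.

|z - z0| = r describes a circle centered at z0 with radius r
Here z0 = 4i and r = 2
Locus: Circle centered at (0, 4) with radius 2


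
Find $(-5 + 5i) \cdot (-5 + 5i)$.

(a1*a2 - b1*b2) + (a1*b2 + b1*a2)i
= (25 - 25) + (-25 + (-25))i
= -50i


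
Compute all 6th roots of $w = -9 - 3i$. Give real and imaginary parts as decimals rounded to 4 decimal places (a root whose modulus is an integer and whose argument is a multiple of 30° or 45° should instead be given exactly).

|w| = sqrt(90) ≈ 9.486833, arg(w) ≈ 198.434949°
Root modulus = sqrt(90)^(1/6) ≈ 1.454968
Root arguments: θ_k = (arg(w) + 360°k)/6 for k = 0, 1, ..., 5
Compute each root as (root modulus)(cos θ_k + i sin θ_k) using full-precision intermediates, then round to 4 decimal places.
Roots: 1.2192 + 0.7940i, -0.0780 + 1.4529i, -1.2972 + 0.6589i, -1.2192 - 0.7940i, 0.0780 - 1.4529i, 1.2972 - 0.6589i


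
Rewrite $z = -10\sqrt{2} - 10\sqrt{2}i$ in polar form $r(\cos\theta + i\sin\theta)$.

r = |z| = sqrt(a^2 + b^2) = sqrt((-10*sqrt(2))^2 + (-10*sqrt(2))^2) = sqrt(200 + 200) = sqrt(400) = 20
θ = arctan(b/a) = arctan(-14.1421/-14.1421) (quadrant-adjusted) = 225°
z = 20(cos 225° + i sin 225°)


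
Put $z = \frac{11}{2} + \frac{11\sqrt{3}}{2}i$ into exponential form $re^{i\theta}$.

r = |z| = sqrt((11/2)^2 + (11*sqrt(3)/2)^2) = sqrt(121/4 + 363/4) = sqrt(121) = 11
θ = arctan(b/a) = arctan(9.5263/5.5) (quadrant-adjusted) = 60° = π/3
z = 11e^(i*π/3)


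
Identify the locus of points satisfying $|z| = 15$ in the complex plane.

|z| = 15 means sqrt(x^2 + y^2) = 15
This is a circle of radius 15 centered at the origin


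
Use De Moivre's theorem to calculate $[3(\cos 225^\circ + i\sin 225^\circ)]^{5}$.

By De Moivre: z^n = r^n(cos(nθ) + i sin(nθ))
= 3^5(cos(5*225°) + i sin(5*225°))
= 243(cos 45° + i sin 45°)
= 243*sqrt(2)/2 + (243*sqrt(2)/2)i


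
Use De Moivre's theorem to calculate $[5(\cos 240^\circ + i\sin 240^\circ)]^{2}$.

By De Moivre: z^n = r^n(cos(nθ) + i sin(nθ))
= 5^2(cos(2*240°) + i sin(2*240°))
= 25(cos 120° + i sin 120°)
= -25/2 + (25*sqrt(3)/2)i


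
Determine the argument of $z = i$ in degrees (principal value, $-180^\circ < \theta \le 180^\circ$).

a = 0 and b > 0, so z lies on the positive imaginary axis: θ = 90°


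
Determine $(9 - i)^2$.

(a + bi)^2 = a^2 - b^2 + 2abi
= 9^2 - (-1)^2 + 2*9*(-1)i
= 80 - 18i


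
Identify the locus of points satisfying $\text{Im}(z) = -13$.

Im(z) = y where z = x + yi; the equation y = -13 is satisfied by all points with that y-coordinate
Locus: Horizontal line y = -13


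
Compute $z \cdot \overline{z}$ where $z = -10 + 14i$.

z * conjugate(z) = |z|^2 = a^2 + b^2
= (-10)^2 + 14^2 = 296


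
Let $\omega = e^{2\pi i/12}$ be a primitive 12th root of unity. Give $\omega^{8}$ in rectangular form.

ω^8 = e^(2πi·8/12) = e^(i·4π/3)
= cos(4π/3) + i sin(4π/3)
= -1/2 - (sqrt(3)/2)i


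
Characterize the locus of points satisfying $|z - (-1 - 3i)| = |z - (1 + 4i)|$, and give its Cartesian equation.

|z - z1| = |z - z2| means z is equidistant from z1 and z2,
i.e. the perpendicular bisector of the segment from (-1, -3) to (1, 4) (midpoint (0, 1/2)).
With z = x + yi, square both sides:
(x - (-1))^2 + (y - (-3))^2 = (x - 1)^2 + (y - 4)^2
The x^2 and y^2 terms cancel: 4x + 14y = 17 - 10 = 7
Simplify: 4x + 14y = 7
Locus: Perpendicular bisector of the segment from (-1, -3) to (1, 4): the line 4x + 14y = 7


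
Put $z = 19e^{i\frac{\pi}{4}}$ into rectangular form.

a = r cos θ = 19 * sqrt(2)/2 = 19*sqrt(2)/2
b = r sin θ = 19 * sqrt(2)/2 = 19*sqrt(2)/2
z = 19*sqrt(2)/2 + (19*sqrt(2)/2)i


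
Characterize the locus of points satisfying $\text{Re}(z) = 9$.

Re(z) = x where z = x + yi; the equation x = 9 is satisfied by all points with that x-coordinate
Locus: Vertical line x = 9


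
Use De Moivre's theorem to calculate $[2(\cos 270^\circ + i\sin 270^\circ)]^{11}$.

By De Moivre: z^n = r^n(cos(nθ) + i sin(nθ))
= 2^11(cos(11*270°) + i sin(11*270°))
= 2048(cos 90° + i sin 90°)
= 2048i


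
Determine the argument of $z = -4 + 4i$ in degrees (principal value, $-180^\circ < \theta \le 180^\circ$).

θ = arctan(b/a) = arctan(4/-4) (quadrant-adjusted) = 135°


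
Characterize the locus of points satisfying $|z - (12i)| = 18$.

|z - z0| = r describes a circle centered at z0 with radius r
Here z0 = 12i and r = 18
Locus: Circle centered at (0, 12) with radius 18


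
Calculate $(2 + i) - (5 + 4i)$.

(2 - 5) + (1 - 4)i = -3 - 3i


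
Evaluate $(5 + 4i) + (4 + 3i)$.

(5 + 4) + (4 + 3)i = 9 + 7i


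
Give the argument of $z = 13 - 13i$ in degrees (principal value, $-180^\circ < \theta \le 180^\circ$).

θ = arctan(b/a) = arctan(-13/13) (quadrant-adjusted) = -45°


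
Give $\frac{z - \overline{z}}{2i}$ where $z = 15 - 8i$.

z - conjugate(z) = 2bi
(z - conjugate(z))/(2i) = 2bi/(2i) = b = -8


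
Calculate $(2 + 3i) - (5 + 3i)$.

(2 - 5) + (3 - 3)i = -3


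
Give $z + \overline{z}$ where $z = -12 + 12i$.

z + conjugate(z) = (a + bi) + (a - bi) = 2a
= 2 * (-12) = -24


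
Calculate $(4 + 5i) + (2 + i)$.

(4 + 2) + (5 + 1)i = 6 + 6i


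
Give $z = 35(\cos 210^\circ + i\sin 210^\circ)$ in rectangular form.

a = r cos θ = 35 * -sqrt(3)/2 = -35*sqrt(3)/2
b = r sin θ = 35 * -1/2 = -35/2
z = -35*sqrt(3)/2 - (35/2)i


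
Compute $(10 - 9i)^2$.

(a + bi)^2 = a^2 - b^2 + 2abi
= 10^2 - (-9)^2 + 2*10*(-9)i
= 19 - 180i


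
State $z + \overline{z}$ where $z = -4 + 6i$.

z + conjugate(z) = (a + bi) + (a - bi) = 2a
= 2 * (-4) = -8


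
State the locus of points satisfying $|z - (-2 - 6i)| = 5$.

|z - z0| = r describes a circle centered at z0 with radius r
Here z0 = -2 - 6i and r = 5
Locus: Circle centered at (-2, -6) with radius 5


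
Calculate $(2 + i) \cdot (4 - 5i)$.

(a1*a2 - b1*b2) + (a1*b2 + b1*a2)i
= (8 - (-5)) + (-10 + 4)i
= 13 - 6i


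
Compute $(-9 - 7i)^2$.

(a + bi)^2 = a^2 - b^2 + 2abi
= (-9)^2 - (-7)^2 + 2*(-9)*(-7)i
= 32 + 126i


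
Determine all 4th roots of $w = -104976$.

|w| = 104976, arg(w) = 180°
Root modulus = 104976^(1/4) = 18
Root arguments: θ_k = (180° + 360°k)/4 for k = 0, 1, ..., 3
Roots: 9*sqrt(2) + 9*sqrt(2)i, -9*sqrt(2) + 9*sqrt(2)i, -9*sqrt(2) - 9*sqrt(2)i, 9*sqrt(2) - 9*sqrt(2)i


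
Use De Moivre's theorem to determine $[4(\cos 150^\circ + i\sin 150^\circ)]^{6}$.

By De Moivre: z^n = r^n(cos(nθ) + i sin(nθ))
= 4^6(cos(6*150°) + i sin(6*150°))
= 4096(cos 180° + i sin 180°)
= -4096


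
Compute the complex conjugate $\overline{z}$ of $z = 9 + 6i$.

If z = a + bi, then conjugate(z) = a - bi
conjugate(9 + 6i) = 9 - 6i


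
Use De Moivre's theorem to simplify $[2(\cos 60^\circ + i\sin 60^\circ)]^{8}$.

By De Moivre: z^n = r^n(cos(nθ) + i sin(nθ))
= 2^8(cos(8*60°) + i sin(8*60°))
= 256(cos 120° + i sin 120°)
= -128 + 128*sqrt(3)i


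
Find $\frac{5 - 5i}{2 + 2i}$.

Multiply numerator and denominator by conjugate (2 - 2i):
= (5 - 5i)(2 - 2i) / (2^2 + 2^2)
= (-20i) / 8
Divide through by 4: (-5i) / 2
= 0 - (5/2)i


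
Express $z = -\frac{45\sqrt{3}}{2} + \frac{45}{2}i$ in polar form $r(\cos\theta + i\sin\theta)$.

r = |z| = sqrt(a^2 + b^2) = sqrt((-45*sqrt(3)/2)^2 + (45/2)^2) = sqrt(6075/4 + 2025/4) = sqrt(2025) = 45
θ = arctan(b/a) = arctan(22.5/-38.9711) (quadrant-adjusted) = 150°
z = 45(cos 150° + i sin 150°)


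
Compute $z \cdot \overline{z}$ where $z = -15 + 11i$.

z * conjugate(z) = |z|^2 = a^2 + b^2
= (-15)^2 + 11^2 = 346


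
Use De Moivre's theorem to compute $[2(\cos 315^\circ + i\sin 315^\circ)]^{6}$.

By De Moivre: z^n = r^n(cos(nθ) + i sin(nθ))
= 2^6(cos(6*315°) + i sin(6*315°))
= 64(cos 90° + i sin 90°)
= 64i


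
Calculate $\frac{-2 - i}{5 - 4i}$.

Multiply numerator and denominator by conjugate (5 + 4i):
= (-2 - i)(5 + 4i) / (5^2 + (-4)^2)
= (-6 - 13i) / 41
= -6/41 - (13/41)i


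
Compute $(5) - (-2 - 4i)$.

(5 - (-2)) + (0 - (-4))i = 7 + 4i


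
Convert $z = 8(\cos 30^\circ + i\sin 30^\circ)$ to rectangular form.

a = r cos θ = 8 * sqrt(3)/2 = 4*sqrt(3)
b = r sin θ = 8 * 1/2 = 4
z = 4*sqrt(3) + 4i


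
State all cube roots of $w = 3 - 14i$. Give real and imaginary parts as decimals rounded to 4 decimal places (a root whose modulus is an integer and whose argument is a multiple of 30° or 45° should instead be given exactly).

|w| = sqrt(205) ≈ 14.317821, arg(w) ≈ 282.094757°
Root modulus = sqrt(205)^(1/3) ≈ 2.428244
Root arguments: θ_k = (arg(w) + 360°k)/3 for k = 0, 1, ..., 2
Compute each root as (root modulus)(cos θ_k + i sin θ_k) using full-precision intermediates, then round to 4 decimal places.
Roots: -0.1707 + 2.4222i, -2.0124 - 1.3590i, 2.1831 - 1.0633i


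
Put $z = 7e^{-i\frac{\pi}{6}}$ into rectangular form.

a = r cos θ = 7 * sqrt(3)/2 = 7*sqrt(3)/2
b = r sin θ = 7 * -1/2 = -7/2
z = 7*sqrt(3)/2 - (7/2)i


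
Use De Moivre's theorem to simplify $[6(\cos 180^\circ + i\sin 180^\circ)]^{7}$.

By De Moivre: z^n = r^n(cos(nθ) + i sin(nθ))
= 6^7(cos(7*180°) + i sin(7*180°))
= 279936(cos 180° + i sin 180°)
= -279936


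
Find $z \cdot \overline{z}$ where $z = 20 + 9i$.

z * conjugate(z) = |z|^2 = a^2 + b^2
= 20^2 + 9^2 = 481


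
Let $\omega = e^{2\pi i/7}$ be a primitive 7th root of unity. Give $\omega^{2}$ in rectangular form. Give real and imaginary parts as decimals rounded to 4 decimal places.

ω^2 = e^(2πi·2/7) = e^(i·4π/7)
= cos(4π/7) + i sin(4π/7)
= -0.2225 + 0.9749i


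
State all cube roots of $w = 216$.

|w| = 216, arg(w) = 0°
Root modulus = 216^(1/3) = 6
Root arguments: θ_k = (0° + 360°k)/3 for k = 0, 1, ..., 2
Roots: 6, -3 + 3*sqrt(3)i, -3 - 3*sqrt(3)i


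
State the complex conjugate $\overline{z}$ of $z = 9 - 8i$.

If z = a + bi, then conjugate(z) = a - bi
conjugate(9 - 8i) = 9 + 8i


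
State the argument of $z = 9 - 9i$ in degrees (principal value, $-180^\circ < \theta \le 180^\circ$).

θ = arctan(b/a) = arctan(-9/9) (quadrant-adjusted) = -45°
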